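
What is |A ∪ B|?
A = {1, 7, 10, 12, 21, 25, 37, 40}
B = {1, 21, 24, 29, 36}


Set A = {1, 7, 10, 12, 21, 25, 37, 40}, |A| = 8
Set B = {1, 21, 24, 29, 36}, |B| = 5
A ∩ B = {1, 21}, |A ∩ B| = 2
|A ∪ B| = |A| + |B| - |A ∩ B| = 8 + 5 - 2 = 11

11


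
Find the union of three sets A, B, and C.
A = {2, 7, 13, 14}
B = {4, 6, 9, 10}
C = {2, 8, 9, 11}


Set A = {2, 7, 13, 14}
Set B = {4, 6, 9, 10}
Set C = {2, 8, 9, 11}
First, A ∪ B = {2, 4, 6, 7, 9, 10, 13, 14}
Then, (A ∪ B) ∪ C = {2, 4, 6, 7, 8, 9, 10, 11, 13, 14}

{2, 4, 6, 7, 8, 9, 10, 11, 13, 14}


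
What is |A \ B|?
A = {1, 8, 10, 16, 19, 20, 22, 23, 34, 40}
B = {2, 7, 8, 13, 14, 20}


Set A = {1, 8, 10, 16, 19, 20, 22, 23, 34, 40}
Set B = {2, 7, 8, 13, 14, 20}
A \ B = {1, 10, 16, 19, 22, 23, 34, 40}
|A \ B| = 8

8


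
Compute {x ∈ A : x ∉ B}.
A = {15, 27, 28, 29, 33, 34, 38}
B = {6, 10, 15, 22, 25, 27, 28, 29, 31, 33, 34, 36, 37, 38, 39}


Set A = {15, 27, 28, 29, 33, 34, 38}
Set B = {6, 10, 15, 22, 25, 27, 28, 29, 31, 33, 34, 36, 37, 38, 39}
Check each element of A against B:
15 ∈ B, 27 ∈ B, 28 ∈ B, 29 ∈ B, 33 ∈ B, 34 ∈ B, 38 ∈ B
Elements of A not in B: {}

{}


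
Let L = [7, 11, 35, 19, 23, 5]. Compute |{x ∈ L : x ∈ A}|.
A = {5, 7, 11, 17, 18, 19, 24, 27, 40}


Set A = {5, 7, 11, 17, 18, 19, 24, 27, 40}
Candidates: [7, 11, 35, 19, 23, 5]
Check each candidate:
7 ∈ A, 11 ∈ A, 35 ∉ A, 19 ∈ A, 23 ∉ A, 5 ∈ A
Count of candidates in A: 4

4


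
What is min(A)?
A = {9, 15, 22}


Set A = {9, 15, 22}
Elements in ascending order: 9, 15, 22
The smallest element is 9.

9


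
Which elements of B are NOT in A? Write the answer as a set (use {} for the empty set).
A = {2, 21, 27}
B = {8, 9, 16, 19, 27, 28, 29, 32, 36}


Set A = {2, 21, 27}
Set B = {8, 9, 16, 19, 27, 28, 29, 32, 36}
Check each element of B against A:
8 ∉ A (include), 9 ∉ A (include), 16 ∉ A (include), 19 ∉ A (include), 27 ∈ A, 28 ∉ A (include), 29 ∉ A (include), 32 ∉ A (include), 36 ∉ A (include)
Elements of B not in A: {8, 9, 16, 19, 28, 29, 32, 36}

{8, 9, 16, 19, 28, 29, 32, 36}


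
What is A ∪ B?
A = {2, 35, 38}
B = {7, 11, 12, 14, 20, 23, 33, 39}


Set A = {2, 35, 38}
Set B = {7, 11, 12, 14, 20, 23, 33, 39}
A ∪ B includes all elements in either set.
Elements from A: {2, 35, 38}
Elements from B not already included: {7, 11, 12, 14, 20, 23, 33, 39}
A ∪ B = {2, 7, 11, 12, 14, 20, 23, 33, 35, 38, 39}

{2, 7, 11, 12, 14, 20, 23, 33, 35, 38, 39}


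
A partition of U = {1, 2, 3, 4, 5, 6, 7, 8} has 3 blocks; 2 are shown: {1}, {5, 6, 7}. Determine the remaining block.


U = {1, 2, 3, 4, 5, 6, 7, 8}
Shown blocks: {1}, {5, 6, 7}
A partition's blocks are pairwise disjoint and cover U, so the missing block = U \ (union of shown blocks).
Union of shown blocks: {1, 5, 6, 7}
Missing block = U \ (union) = {2, 3, 4, 8}

{2, 3, 4, 8}


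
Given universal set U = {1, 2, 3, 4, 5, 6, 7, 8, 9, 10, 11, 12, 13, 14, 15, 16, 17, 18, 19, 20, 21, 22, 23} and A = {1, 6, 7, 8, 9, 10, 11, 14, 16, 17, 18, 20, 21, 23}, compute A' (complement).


Universal set U = {1, 2, 3, 4, 5, 6, 7, 8, 9, 10, 11, 12, 13, 14, 15, 16, 17, 18, 19, 20, 21, 22, 23}
Set A = {1, 6, 7, 8, 9, 10, 11, 14, 16, 17, 18, 20, 21, 23}
A' = U \ A = elements in U but not in A
Checking each element of U:
1 (in A, exclude), 2 (not in A, include), 3 (not in A, include), 4 (not in A, include), 5 (not in A, include), 6 (in A, exclude), 7 (in A, exclude), 8 (in A, exclude), 9 (in A, exclude), 10 (in A, exclude), 11 (in A, exclude), 12 (not in A, include), 13 (not in A, include), 14 (in A, exclude), 15 (not in A, include), 16 (in A, exclude), 17 (in A, exclude), 18 (in A, exclude), 19 (not in A, include), 20 (in A, exclude), 21 (in A, exclude), 22 (not in A, include), 23 (in A, exclude)
A' = {2, 3, 4, 5, 12, 13, 15, 19, 22}

{2, 3, 4, 5, 12, 13, 15, 19, 22}


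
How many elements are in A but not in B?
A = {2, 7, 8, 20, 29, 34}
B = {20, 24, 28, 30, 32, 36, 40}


Set A = {2, 7, 8, 20, 29, 34}
Set B = {20, 24, 28, 30, 32, 36, 40}
A \ B = {2, 7, 8, 29, 34}
|A \ B| = 5

5


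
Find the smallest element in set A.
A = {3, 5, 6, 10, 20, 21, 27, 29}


Set A = {3, 5, 6, 10, 20, 21, 27, 29}
Elements in ascending order: 3, 5, 6, 10, 20, 21, 27, 29
The smallest element is 3.

3


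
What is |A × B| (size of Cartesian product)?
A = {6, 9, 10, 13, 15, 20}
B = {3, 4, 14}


Set A = {6, 9, 10, 13, 15, 20} has 6 elements.
Set B = {3, 4, 14} has 3 elements.
|A × B| = |A| × |B| = 6 × 3 = 18

18


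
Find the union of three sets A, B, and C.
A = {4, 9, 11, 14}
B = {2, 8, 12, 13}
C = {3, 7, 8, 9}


Set A = {4, 9, 11, 14}
Set B = {2, 8, 12, 13}
Set C = {3, 7, 8, 9}
First, A ∪ B = {2, 4, 8, 9, 11, 12, 13, 14}
Then, (A ∪ B) ∪ C = {2, 3, 4, 7, 8, 9, 11, 12, 13, 14}

{2, 3, 4, 7, 8, 9, 11, 12, 13, 14}


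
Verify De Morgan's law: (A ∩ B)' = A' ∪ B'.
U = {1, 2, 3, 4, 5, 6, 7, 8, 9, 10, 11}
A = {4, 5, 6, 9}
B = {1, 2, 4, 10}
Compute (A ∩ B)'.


U = {1, 2, 3, 4, 5, 6, 7, 8, 9, 10, 11}
A = {4, 5, 6, 9}, B = {1, 2, 4, 10}
A ∩ B = {4}
(A ∩ B)' = U \ (A ∩ B) = {1, 2, 3, 5, 6, 7, 8, 9, 10, 11}
Verification via A' ∪ B': A' = {1, 2, 3, 7, 8, 10, 11}, B' = {3, 5, 6, 7, 8, 9, 11}
A' ∪ B' = {1, 2, 3, 5, 6, 7, 8, 9, 10, 11} ✓

{1, 2, 3, 5, 6, 7, 8, 9, 10, 11}


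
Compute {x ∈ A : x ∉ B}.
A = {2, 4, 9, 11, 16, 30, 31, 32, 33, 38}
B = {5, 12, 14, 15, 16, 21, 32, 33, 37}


Set A = {2, 4, 9, 11, 16, 30, 31, 32, 33, 38}
Set B = {5, 12, 14, 15, 16, 21, 32, 33, 37}
Check each element of A against B:
2 ∉ B (include), 4 ∉ B (include), 9 ∉ B (include), 11 ∉ B (include), 16 ∈ B, 30 ∉ B (include), 31 ∉ B (include), 32 ∈ B, 33 ∈ B, 38 ∉ B (include)
Elements of A not in B: {2, 4, 9, 11, 30, 31, 38}

{2, 4, 9, 11, 30, 31, 38}


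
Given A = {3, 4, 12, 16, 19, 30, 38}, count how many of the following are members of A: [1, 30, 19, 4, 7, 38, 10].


Set A = {3, 4, 12, 16, 19, 30, 38}
Candidates: [1, 30, 19, 4, 7, 38, 10]
Check each candidate:
1 ∉ A, 30 ∈ A, 19 ∈ A, 4 ∈ A, 7 ∉ A, 38 ∈ A, 10 ∉ A
Count of candidates in A: 4

4


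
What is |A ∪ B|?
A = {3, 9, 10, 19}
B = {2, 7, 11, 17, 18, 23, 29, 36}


Set A = {3, 9, 10, 19}, |A| = 4
Set B = {2, 7, 11, 17, 18, 23, 29, 36}, |B| = 8
A ∩ B = {}, |A ∩ B| = 0
|A ∪ B| = |A| + |B| - |A ∩ B| = 4 + 8 - 0 = 12

12


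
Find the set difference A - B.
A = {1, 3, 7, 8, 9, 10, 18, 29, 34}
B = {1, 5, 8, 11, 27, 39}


Set A = {1, 3, 7, 8, 9, 10, 18, 29, 34}
Set B = {1, 5, 8, 11, 27, 39}
A \ B includes elements in A that are not in B.
Check each element of A:
1 (in B, remove), 3 (not in B, keep), 7 (not in B, keep), 8 (in B, remove), 9 (not in B, keep), 10 (not in B, keep), 18 (not in B, keep), 29 (not in B, keep), 34 (not in B, keep)
A \ B = {3, 7, 9, 10, 18, 29, 34}

{3, 7, 9, 10, 18, 29, 34}


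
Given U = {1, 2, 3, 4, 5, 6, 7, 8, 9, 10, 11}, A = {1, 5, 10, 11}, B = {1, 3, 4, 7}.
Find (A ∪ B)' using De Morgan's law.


U = {1, 2, 3, 4, 5, 6, 7, 8, 9, 10, 11}
A = {1, 5, 10, 11}, B = {1, 3, 4, 7}
A ∪ B = {1, 3, 4, 5, 7, 10, 11}
(A ∪ B)' = U \ (A ∪ B) = {2, 6, 8, 9}
Verification via A' ∩ B': A' = {2, 3, 4, 6, 7, 8, 9}, B' = {2, 5, 6, 8, 9, 10, 11}
A' ∩ B' = {2, 6, 8, 9} ✓

{2, 6, 8, 9}


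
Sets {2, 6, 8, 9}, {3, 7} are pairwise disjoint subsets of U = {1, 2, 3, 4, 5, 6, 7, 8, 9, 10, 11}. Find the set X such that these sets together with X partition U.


U = {1, 2, 3, 4, 5, 6, 7, 8, 9, 10, 11}
Shown blocks: {2, 6, 8, 9}, {3, 7}
A partition's blocks are pairwise disjoint and cover U, so the missing block = U \ (union of shown blocks).
Union of shown blocks: {2, 3, 6, 7, 8, 9}
Missing block = U \ (union) = {1, 4, 5, 10, 11}

{1, 4, 5, 10, 11}


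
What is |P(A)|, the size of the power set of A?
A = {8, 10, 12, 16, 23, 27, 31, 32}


Set A = {8, 10, 12, 16, 23, 27, 31, 32}
|A| = 8
The power set P(A) contains all subsets of A.
|P(A)| = 2^|A| = 2^8 = 256

256


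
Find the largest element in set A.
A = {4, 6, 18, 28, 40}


Set A = {4, 6, 18, 28, 40}
Elements in ascending order: 4, 6, 18, 28, 40
The largest element is 40.

40


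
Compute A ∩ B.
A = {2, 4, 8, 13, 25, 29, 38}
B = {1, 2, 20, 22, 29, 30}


Set A = {2, 4, 8, 13, 25, 29, 38}
Set B = {1, 2, 20, 22, 29, 30}
A ∩ B includes only elements in both sets.
Check each element of A against B:
2 ✓, 4 ✗, 8 ✗, 13 ✗, 25 ✗, 29 ✓, 38 ✗
A ∩ B = {2, 29}

{2, 29}


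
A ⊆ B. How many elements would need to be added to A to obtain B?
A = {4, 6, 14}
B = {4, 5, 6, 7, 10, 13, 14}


Set A = {4, 6, 14}, |A| = 3
Set B = {4, 5, 6, 7, 10, 13, 14}, |B| = 7
Since A ⊆ B: B \ A = {5, 7, 10, 13}
|B| - |A| = 7 - 3 = 4

4


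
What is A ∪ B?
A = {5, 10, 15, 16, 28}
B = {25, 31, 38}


Set A = {5, 10, 15, 16, 28}
Set B = {25, 31, 38}
A ∪ B includes all elements in either set.
Elements from A: {5, 10, 15, 16, 28}
Elements from B not already included: {25, 31, 38}
A ∪ B = {5, 10, 15, 16, 25, 28, 31, 38}

{5, 10, 15, 16, 25, 28, 31, 38}


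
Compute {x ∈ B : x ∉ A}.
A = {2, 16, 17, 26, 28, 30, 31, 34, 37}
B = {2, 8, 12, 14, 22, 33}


Set A = {2, 16, 17, 26, 28, 30, 31, 34, 37}
Set B = {2, 8, 12, 14, 22, 33}
Check each element of B against A:
2 ∈ A, 8 ∉ A (include), 12 ∉ A (include), 14 ∉ A (include), 22 ∉ A (include), 33 ∉ A (include)
Elements of B not in A: {8, 12, 14, 22, 33}

{8, 12, 14, 22, 33}


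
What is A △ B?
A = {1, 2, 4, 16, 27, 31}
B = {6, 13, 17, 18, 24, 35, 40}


Set A = {1, 2, 4, 16, 27, 31}
Set B = {6, 13, 17, 18, 24, 35, 40}
A △ B = (A \ B) ∪ (B \ A)
Elements in A but not B: {1, 2, 4, 16, 27, 31}
Elements in B but not A: {6, 13, 17, 18, 24, 35, 40}
A △ B = {1, 2, 4, 6, 13, 16, 17, 18, 24, 27, 31, 35, 40}

{1, 2, 4, 6, 13, 16, 17, 18, 24, 27, 31, 35, 40}


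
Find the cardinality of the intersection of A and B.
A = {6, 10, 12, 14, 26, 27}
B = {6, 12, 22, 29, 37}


Set A = {6, 10, 12, 14, 26, 27}
Set B = {6, 12, 22, 29, 37}
A ∩ B = {6, 12}
|A ∩ B| = 2

2


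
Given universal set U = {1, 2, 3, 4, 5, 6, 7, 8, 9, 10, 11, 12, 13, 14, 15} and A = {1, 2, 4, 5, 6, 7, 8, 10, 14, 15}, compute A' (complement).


Universal set U = {1, 2, 3, 4, 5, 6, 7, 8, 9, 10, 11, 12, 13, 14, 15}
Set A = {1, 2, 4, 5, 6, 7, 8, 10, 14, 15}
A' = U \ A = elements in U but not in A
Checking each element of U:
1 (in A, exclude), 2 (in A, exclude), 3 (not in A, include), 4 (in A, exclude), 5 (in A, exclude), 6 (in A, exclude), 7 (in A, exclude), 8 (in A, exclude), 9 (not in A, include), 10 (in A, exclude), 11 (not in A, include), 12 (not in A, include), 13 (not in A, include), 14 (in A, exclude), 15 (in A, exclude)
A' = {3, 9, 11, 12, 13}

{3, 9, 11, 12, 13}


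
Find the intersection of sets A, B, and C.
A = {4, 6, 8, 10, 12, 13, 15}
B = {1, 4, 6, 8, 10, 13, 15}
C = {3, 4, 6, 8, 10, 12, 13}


Set A = {4, 6, 8, 10, 12, 13, 15}
Set B = {1, 4, 6, 8, 10, 13, 15}
Set C = {3, 4, 6, 8, 10, 12, 13}
First, A ∩ B = {4, 6, 8, 10, 13, 15}
Then, (A ∩ B) ∩ C = {4, 6, 8, 10, 13}

{4, 6, 8, 10, 13}


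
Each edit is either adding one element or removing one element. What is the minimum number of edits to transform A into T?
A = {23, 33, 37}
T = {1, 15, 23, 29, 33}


Set A = {23, 33, 37}
Set T = {1, 15, 23, 29, 33}
Elements to remove from A (in A, not in T): {37} → 1 removals
Elements to add to A (in T, not in A): {1, 15, 29} → 3 additions
Total edits = 1 + 3 = 4

4


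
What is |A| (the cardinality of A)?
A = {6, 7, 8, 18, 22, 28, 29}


Set A = {6, 7, 8, 18, 22, 28, 29}
Listing elements: 6, 7, 8, 18, 22, 28, 29
Counting: 7 elements
|A| = 7

7


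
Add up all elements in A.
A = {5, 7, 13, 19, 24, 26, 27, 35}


Set A = {5, 7, 13, 19, 24, 26, 27, 35}
Sum = 5 + 7 + 13 + 19 + 24 + 26 + 27 + 35 = 156

156


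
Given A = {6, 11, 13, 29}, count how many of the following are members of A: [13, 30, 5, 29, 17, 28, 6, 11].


Set A = {6, 11, 13, 29}
Candidates: [13, 30, 5, 29, 17, 28, 6, 11]
Check each candidate:
13 ∈ A, 30 ∉ A, 5 ∉ A, 29 ∈ A, 17 ∉ A, 28 ∉ A, 6 ∈ A, 11 ∈ A
Count of candidates in A: 4

4


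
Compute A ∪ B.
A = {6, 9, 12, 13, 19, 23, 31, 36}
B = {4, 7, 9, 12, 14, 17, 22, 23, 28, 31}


Set A = {6, 9, 12, 13, 19, 23, 31, 36}
Set B = {4, 7, 9, 12, 14, 17, 22, 23, 28, 31}
A ∪ B includes all elements in either set.
Elements from A: {6, 9, 12, 13, 19, 23, 31, 36}
Elements from B not already included: {4, 7, 14, 17, 22, 28}
A ∪ B = {4, 6, 7, 9, 12, 13, 14, 17, 19, 22, 23, 28, 31, 36}

{4, 6, 7, 9, 12, 13, 14, 17, 19, 22, 23, 28, 31, 36}


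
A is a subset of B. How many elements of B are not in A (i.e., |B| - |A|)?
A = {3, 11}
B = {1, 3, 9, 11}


Set A = {3, 11}, |A| = 2
Set B = {1, 3, 9, 11}, |B| = 4
Since A ⊆ B: B \ A = {1, 9}
|B| - |A| = 4 - 2 = 2

2


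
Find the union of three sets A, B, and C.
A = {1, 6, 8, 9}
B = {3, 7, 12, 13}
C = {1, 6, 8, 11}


Set A = {1, 6, 8, 9}
Set B = {3, 7, 12, 13}
Set C = {1, 6, 8, 11}
First, A ∪ B = {1, 3, 6, 7, 8, 9, 12, 13}
Then, (A ∪ B) ∪ C = {1, 3, 6, 7, 8, 9, 11, 12, 13}

{1, 3, 6, 7, 8, 9, 11, 12, 13}


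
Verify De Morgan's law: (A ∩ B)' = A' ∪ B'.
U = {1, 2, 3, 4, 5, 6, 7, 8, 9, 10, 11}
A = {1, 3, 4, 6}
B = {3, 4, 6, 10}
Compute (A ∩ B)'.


U = {1, 2, 3, 4, 5, 6, 7, 8, 9, 10, 11}
A = {1, 3, 4, 6}, B = {3, 4, 6, 10}
A ∩ B = {3, 4, 6}
(A ∩ B)' = U \ (A ∩ B) = {1, 2, 5, 7, 8, 9, 10, 11}
Verification via A' ∪ B': A' = {2, 5, 7, 8, 9, 10, 11}, B' = {1, 2, 5, 7, 8, 9, 11}
A' ∪ B' = {1, 2, 5, 7, 8, 9, 10, 11} ✓

{1, 2, 5, 7, 8, 9, 10, 11}


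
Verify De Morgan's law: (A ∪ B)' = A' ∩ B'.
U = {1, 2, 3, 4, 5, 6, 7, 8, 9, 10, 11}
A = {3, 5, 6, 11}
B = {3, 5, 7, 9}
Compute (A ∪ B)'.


U = {1, 2, 3, 4, 5, 6, 7, 8, 9, 10, 11}
A = {3, 5, 6, 11}, B = {3, 5, 7, 9}
A ∪ B = {3, 5, 6, 7, 9, 11}
(A ∪ B)' = U \ (A ∪ B) = {1, 2, 4, 8, 10}
Verification via A' ∩ B': A' = {1, 2, 4, 7, 8, 9, 10}, B' = {1, 2, 4, 6, 8, 10, 11}
A' ∩ B' = {1, 2, 4, 8, 10} ✓

{1, 2, 4, 8, 10}


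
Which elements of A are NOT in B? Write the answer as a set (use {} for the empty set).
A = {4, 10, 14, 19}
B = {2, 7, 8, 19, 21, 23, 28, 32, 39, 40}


Set A = {4, 10, 14, 19}
Set B = {2, 7, 8, 19, 21, 23, 28, 32, 39, 40}
Check each element of A against B:
4 ∉ B (include), 10 ∉ B (include), 14 ∉ B (include), 19 ∈ B
Elements of A not in B: {4, 10, 14}

{4, 10, 14}


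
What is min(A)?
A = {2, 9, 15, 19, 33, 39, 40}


Set A = {2, 9, 15, 19, 33, 39, 40}
Elements in ascending order: 2, 9, 15, 19, 33, 39, 40
The smallest element is 2.

2


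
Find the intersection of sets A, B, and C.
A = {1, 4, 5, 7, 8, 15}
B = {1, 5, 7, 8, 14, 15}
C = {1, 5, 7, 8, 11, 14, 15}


Set A = {1, 4, 5, 7, 8, 15}
Set B = {1, 5, 7, 8, 14, 15}
Set C = {1, 5, 7, 8, 11, 14, 15}
First, A ∩ B = {1, 5, 7, 8, 15}
Then, (A ∩ B) ∩ C = {1, 5, 7, 8, 15}

{1, 5, 7, 8, 15}


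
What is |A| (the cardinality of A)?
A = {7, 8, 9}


Set A = {7, 8, 9}
Listing elements: 7, 8, 9
Counting: 3 elements
|A| = 3

3


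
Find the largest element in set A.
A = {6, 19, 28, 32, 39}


Set A = {6, 19, 28, 32, 39}
Elements in ascending order: 6, 19, 28, 32, 39
The largest element is 39.

39


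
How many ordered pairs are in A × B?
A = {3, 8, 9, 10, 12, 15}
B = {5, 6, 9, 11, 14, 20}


Set A = {3, 8, 9, 10, 12, 15} has 6 elements.
Set B = {5, 6, 9, 11, 14, 20} has 6 elements.
|A × B| = |A| × |B| = 6 × 6 = 36

36


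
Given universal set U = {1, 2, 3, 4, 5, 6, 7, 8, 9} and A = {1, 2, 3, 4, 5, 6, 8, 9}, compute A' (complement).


Universal set U = {1, 2, 3, 4, 5, 6, 7, 8, 9}
Set A = {1, 2, 3, 4, 5, 6, 8, 9}
A' = U \ A = elements in U but not in A
Checking each element of U:
1 (in A, exclude), 2 (in A, exclude), 3 (in A, exclude), 4 (in A, exclude), 5 (in A, exclude), 6 (in A, exclude), 7 (not in A, include), 8 (in A, exclude), 9 (in A, exclude)
A' = {7}

{7}


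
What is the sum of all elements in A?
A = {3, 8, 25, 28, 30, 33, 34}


Set A = {3, 8, 25, 28, 30, 33, 34}
Sum = 3 + 8 + 25 + 28 + 30 + 33 + 34 = 161

161


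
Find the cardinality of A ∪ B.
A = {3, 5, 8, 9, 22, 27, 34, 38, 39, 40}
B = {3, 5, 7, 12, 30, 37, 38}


Set A = {3, 5, 8, 9, 22, 27, 34, 38, 39, 40}, |A| = 10
Set B = {3, 5, 7, 12, 30, 37, 38}, |B| = 7
A ∩ B = {3, 5, 38}, |A ∩ B| = 3
|A ∪ B| = |A| + |B| - |A ∩ B| = 10 + 7 - 3 = 14

14


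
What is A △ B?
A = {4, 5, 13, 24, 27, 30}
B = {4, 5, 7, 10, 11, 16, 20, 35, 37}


Set A = {4, 5, 13, 24, 27, 30}
Set B = {4, 5, 7, 10, 11, 16, 20, 35, 37}
A △ B = (A \ B) ∪ (B \ A)
Elements in A but not B: {13, 24, 27, 30}
Elements in B but not A: {7, 10, 11, 16, 20, 35, 37}
A △ B = {7, 10, 11, 13, 16, 20, 24, 27, 30, 35, 37}

{7, 10, 11, 13, 16, 20, 24, 27, 30, 35, 37}


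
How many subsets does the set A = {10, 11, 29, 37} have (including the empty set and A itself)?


Set A = {10, 11, 29, 37}
|A| = 4
The power set P(A) contains all subsets of A.
|P(A)| = 2^|A| = 2^4 = 16

16


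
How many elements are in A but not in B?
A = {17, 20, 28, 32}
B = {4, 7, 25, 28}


Set A = {17, 20, 28, 32}
Set B = {4, 7, 25, 28}
A \ B = {17, 20, 32}
|A \ B| = 3

3


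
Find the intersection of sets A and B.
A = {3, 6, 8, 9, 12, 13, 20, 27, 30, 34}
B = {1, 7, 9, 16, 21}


Set A = {3, 6, 8, 9, 12, 13, 20, 27, 30, 34}
Set B = {1, 7, 9, 16, 21}
A ∩ B includes only elements in both sets.
Check each element of A against B:
3 ✗, 6 ✗, 8 ✗, 9 ✓, 12 ✗, 13 ✗, 20 ✗, 27 ✗, 30 ✗, 34 ✗
A ∩ B = {9}

{9}


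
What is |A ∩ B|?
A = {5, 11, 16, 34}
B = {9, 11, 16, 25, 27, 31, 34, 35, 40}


Set A = {5, 11, 16, 34}
Set B = {9, 11, 16, 25, 27, 31, 34, 35, 40}
A ∩ B = {11, 16, 34}
|A ∩ B| = 3

3


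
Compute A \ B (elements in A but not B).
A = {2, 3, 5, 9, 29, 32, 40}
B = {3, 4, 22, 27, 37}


Set A = {2, 3, 5, 9, 29, 32, 40}
Set B = {3, 4, 22, 27, 37}
A \ B includes elements in A that are not in B.
Check each element of A:
2 (not in B, keep), 3 (in B, remove), 5 (not in B, keep), 9 (not in B, keep), 29 (not in B, keep), 32 (not in B, keep), 40 (not in B, keep)
A \ B = {2, 5, 9, 29, 32, 40}

{2, 5, 9, 29, 32, 40}


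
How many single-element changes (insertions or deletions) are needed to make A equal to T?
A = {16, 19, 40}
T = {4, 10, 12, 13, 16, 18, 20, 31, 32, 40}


Set A = {16, 19, 40}
Set T = {4, 10, 12, 13, 16, 18, 20, 31, 32, 40}
Elements to remove from A (in A, not in T): {19} → 1 removals
Elements to add to A (in T, not in A): {4, 10, 12, 13, 18, 20, 31, 32} → 8 additions
Total edits = 1 + 8 = 9

9


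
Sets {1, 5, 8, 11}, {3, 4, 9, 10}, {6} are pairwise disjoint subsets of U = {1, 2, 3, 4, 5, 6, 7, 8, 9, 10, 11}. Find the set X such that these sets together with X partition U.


U = {1, 2, 3, 4, 5, 6, 7, 8, 9, 10, 11}
Shown blocks: {1, 5, 8, 11}, {3, 4, 9, 10}, {6}
A partition's blocks are pairwise disjoint and cover U, so the missing block = U \ (union of shown blocks).
Union of shown blocks: {1, 3, 4, 5, 6, 8, 9, 10, 11}
Missing block = U \ (union) = {2, 7}

{2, 7}


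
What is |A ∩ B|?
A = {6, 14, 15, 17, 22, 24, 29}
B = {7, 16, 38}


Set A = {6, 14, 15, 17, 22, 24, 29}
Set B = {7, 16, 38}
A ∩ B = {}
|A ∩ B| = 0

0


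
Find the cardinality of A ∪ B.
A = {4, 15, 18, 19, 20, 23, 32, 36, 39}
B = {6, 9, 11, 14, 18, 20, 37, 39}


Set A = {4, 15, 18, 19, 20, 23, 32, 36, 39}, |A| = 9
Set B = {6, 9, 11, 14, 18, 20, 37, 39}, |B| = 8
A ∩ B = {18, 20, 39}, |A ∩ B| = 3
|A ∪ B| = |A| + |B| - |A ∩ B| = 9 + 8 - 3 = 14

14


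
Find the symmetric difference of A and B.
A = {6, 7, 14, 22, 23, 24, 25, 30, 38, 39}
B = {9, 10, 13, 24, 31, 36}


Set A = {6, 7, 14, 22, 23, 24, 25, 30, 38, 39}
Set B = {9, 10, 13, 24, 31, 36}
A △ B = (A \ B) ∪ (B \ A)
Elements in A but not B: {6, 7, 14, 22, 23, 25, 30, 38, 39}
Elements in B but not A: {9, 10, 13, 31, 36}
A △ B = {6, 7, 9, 10, 13, 14, 22, 23, 25, 30, 31, 36, 38, 39}

{6, 7, 9, 10, 13, 14, 22, 23, 25, 30, 31, 36, 38, 39}


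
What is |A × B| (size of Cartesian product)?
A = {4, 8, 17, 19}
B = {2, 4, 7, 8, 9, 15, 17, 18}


Set A = {4, 8, 17, 19} has 4 elements.
Set B = {2, 4, 7, 8, 9, 15, 17, 18} has 8 elements.
|A × B| = |A| × |B| = 4 × 8 = 32

32


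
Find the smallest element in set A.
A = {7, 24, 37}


Set A = {7, 24, 37}
Elements in ascending order: 7, 24, 37
The smallest element is 7.

7


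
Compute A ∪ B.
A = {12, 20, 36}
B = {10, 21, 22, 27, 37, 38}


Set A = {12, 20, 36}
Set B = {10, 21, 22, 27, 37, 38}
A ∪ B includes all elements in either set.
Elements from A: {12, 20, 36}
Elements from B not already included: {10, 21, 22, 27, 37, 38}
A ∪ B = {10, 12, 20, 21, 22, 27, 36, 37, 38}

{10, 12, 20, 21, 22, 27, 36, 37, 38}


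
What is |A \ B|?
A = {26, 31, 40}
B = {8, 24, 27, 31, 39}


Set A = {26, 31, 40}
Set B = {8, 24, 27, 31, 39}
A \ B = {26, 40}
|A \ B| = 2

2


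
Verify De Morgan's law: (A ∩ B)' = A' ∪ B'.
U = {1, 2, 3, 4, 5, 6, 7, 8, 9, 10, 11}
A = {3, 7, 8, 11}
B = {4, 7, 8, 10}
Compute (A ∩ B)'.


U = {1, 2, 3, 4, 5, 6, 7, 8, 9, 10, 11}
A = {3, 7, 8, 11}, B = {4, 7, 8, 10}
A ∩ B = {7, 8}
(A ∩ B)' = U \ (A ∩ B) = {1, 2, 3, 4, 5, 6, 9, 10, 11}
Verification via A' ∪ B': A' = {1, 2, 4, 5, 6, 9, 10}, B' = {1, 2, 3, 5, 6, 9, 11}
A' ∪ B' = {1, 2, 3, 4, 5, 6, 9, 10, 11} ✓

{1, 2, 3, 4, 5, 6, 9, 10, 11}


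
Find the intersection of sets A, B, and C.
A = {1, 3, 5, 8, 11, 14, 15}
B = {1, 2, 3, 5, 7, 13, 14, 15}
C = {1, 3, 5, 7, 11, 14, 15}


Set A = {1, 3, 5, 8, 11, 14, 15}
Set B = {1, 2, 3, 5, 7, 13, 14, 15}
Set C = {1, 3, 5, 7, 11, 14, 15}
First, A ∩ B = {1, 3, 5, 14, 15}
Then, (A ∩ B) ∩ C = {1, 3, 5, 14, 15}

{1, 3, 5, 14, 15}


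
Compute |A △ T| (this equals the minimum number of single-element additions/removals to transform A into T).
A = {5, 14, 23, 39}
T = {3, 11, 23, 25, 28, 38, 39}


Set A = {5, 14, 23, 39}
Set T = {3, 11, 23, 25, 28, 38, 39}
Elements to remove from A (in A, not in T): {5, 14} → 2 removals
Elements to add to A (in T, not in A): {3, 11, 25, 28, 38} → 5 additions
Total edits = 2 + 5 = 7

7


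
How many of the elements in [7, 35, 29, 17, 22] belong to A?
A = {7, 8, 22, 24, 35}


Set A = {7, 8, 22, 24, 35}
Candidates: [7, 35, 29, 17, 22]
Check each candidate:
7 ∈ A, 35 ∈ A, 29 ∉ A, 17 ∉ A, 22 ∈ A
Count of candidates in A: 3

3


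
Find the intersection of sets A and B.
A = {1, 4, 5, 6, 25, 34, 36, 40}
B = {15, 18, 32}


Set A = {1, 4, 5, 6, 25, 34, 36, 40}
Set B = {15, 18, 32}
A ∩ B includes only elements in both sets.
Check each element of A against B:
1 ✗, 4 ✗, 5 ✗, 6 ✗, 25 ✗, 34 ✗, 36 ✗, 40 ✗
A ∩ B = {}

{}


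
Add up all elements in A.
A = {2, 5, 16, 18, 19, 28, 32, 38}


Set A = {2, 5, 16, 18, 19, 28, 32, 38}
Sum = 2 + 5 + 16 + 18 + 19 + 28 + 32 + 38 = 158

158


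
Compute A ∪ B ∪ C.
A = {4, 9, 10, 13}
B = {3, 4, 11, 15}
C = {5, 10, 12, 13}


Set A = {4, 9, 10, 13}
Set B = {3, 4, 11, 15}
Set C = {5, 10, 12, 13}
First, A ∪ B = {3, 4, 9, 10, 11, 13, 15}
Then, (A ∪ B) ∪ C = {3, 4, 5, 9, 10, 11, 12, 13, 15}

{3, 4, 5, 9, 10, 11, 12, 13, 15}


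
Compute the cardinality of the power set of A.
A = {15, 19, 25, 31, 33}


Set A = {15, 19, 25, 31, 33}
|A| = 5
The power set P(A) contains all subsets of A.
|P(A)| = 2^|A| = 2^5 = 32

32


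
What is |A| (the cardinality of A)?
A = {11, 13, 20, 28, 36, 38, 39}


Set A = {11, 13, 20, 28, 36, 38, 39}
Listing elements: 11, 13, 20, 28, 36, 38, 39
Counting: 7 elements
|A| = 7

7


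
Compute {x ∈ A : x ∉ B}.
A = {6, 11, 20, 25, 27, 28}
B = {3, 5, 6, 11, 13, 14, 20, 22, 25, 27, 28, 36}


Set A = {6, 11, 20, 25, 27, 28}
Set B = {3, 5, 6, 11, 13, 14, 20, 22, 25, 27, 28, 36}
Check each element of A against B:
6 ∈ B, 11 ∈ B, 20 ∈ B, 25 ∈ B, 27 ∈ B, 28 ∈ B
Elements of A not in B: {}

{}


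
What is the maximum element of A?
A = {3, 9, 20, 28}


Set A = {3, 9, 20, 28}
Elements in ascending order: 3, 9, 20, 28
The largest element is 28.

28


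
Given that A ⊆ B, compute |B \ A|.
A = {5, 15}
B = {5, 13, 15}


Set A = {5, 15}, |A| = 2
Set B = {5, 13, 15}, |B| = 3
Since A ⊆ B: B \ A = {13}
|B| - |A| = 3 - 2 = 1

1


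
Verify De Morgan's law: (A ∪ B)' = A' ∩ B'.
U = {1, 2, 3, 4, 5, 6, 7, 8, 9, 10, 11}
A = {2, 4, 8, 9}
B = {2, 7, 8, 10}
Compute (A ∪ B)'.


U = {1, 2, 3, 4, 5, 6, 7, 8, 9, 10, 11}
A = {2, 4, 8, 9}, B = {2, 7, 8, 10}
A ∪ B = {2, 4, 7, 8, 9, 10}
(A ∪ B)' = U \ (A ∪ B) = {1, 3, 5, 6, 11}
Verification via A' ∩ B': A' = {1, 3, 5, 6, 7, 10, 11}, B' = {1, 3, 4, 5, 6, 9, 11}
A' ∩ B' = {1, 3, 5, 6, 11} ✓

{1, 3, 5, 6, 11}


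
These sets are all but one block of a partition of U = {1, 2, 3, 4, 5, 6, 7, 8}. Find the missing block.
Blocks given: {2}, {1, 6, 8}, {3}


U = {1, 2, 3, 4, 5, 6, 7, 8}
Shown blocks: {2}, {1, 6, 8}, {3}
A partition's blocks are pairwise disjoint and cover U, so the missing block = U \ (union of shown blocks).
Union of shown blocks: {1, 2, 3, 6, 8}
Missing block = U \ (union) = {4, 5, 7}

{4, 5, 7}


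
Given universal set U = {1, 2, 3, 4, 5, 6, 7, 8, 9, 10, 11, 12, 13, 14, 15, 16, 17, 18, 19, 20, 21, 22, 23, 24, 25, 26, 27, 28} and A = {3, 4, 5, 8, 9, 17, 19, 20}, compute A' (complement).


Universal set U = {1, 2, 3, 4, 5, 6, 7, 8, 9, 10, 11, 12, 13, 14, 15, 16, 17, 18, 19, 20, 21, 22, 23, 24, 25, 26, 27, 28}
Set A = {3, 4, 5, 8, 9, 17, 19, 20}
A' = U \ A = elements in U but not in A
Checking each element of U:
1 (not in A, include), 2 (not in A, include), 3 (in A, exclude), 4 (in A, exclude), 5 (in A, exclude), 6 (not in A, include), 7 (not in A, include), 8 (in A, exclude), 9 (in A, exclude), 10 (not in A, include), 11 (not in A, include), 12 (not in A, include), 13 (not in A, include), 14 (not in A, include), 15 (not in A, include), 16 (not in A, include), 17 (in A, exclude), 18 (not in A, include), 19 (in A, exclude), 20 (in A, exclude), 21 (not in A, include), 22 (not in A, include), 23 (not in A, include), 24 (not in A, include), 25 (not in A, include), 26 (not in A, include), 27 (not in A, include), 28 (not in A, include)
A' = {1, 2, 6, 7, 10, 11, 12, 13, 14, 15, 16, 18, 21, 22, 23, 24, 25, 26, 27, 28}

{1, 2, 6, 7, 10, 11, 12, 13, 14, 15, 16, 18, 21, 22, 23, 24, 25, 26, 27, 28}


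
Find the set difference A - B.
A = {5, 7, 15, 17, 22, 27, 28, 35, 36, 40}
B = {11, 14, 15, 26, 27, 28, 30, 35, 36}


Set A = {5, 7, 15, 17, 22, 27, 28, 35, 36, 40}
Set B = {11, 14, 15, 26, 27, 28, 30, 35, 36}
A \ B includes elements in A that are not in B.
Check each element of A:
5 (not in B, keep), 7 (not in B, keep), 15 (in B, remove), 17 (not in B, keep), 22 (not in B, keep), 27 (in B, remove), 28 (in B, remove), 35 (in B, remove), 36 (in B, remove), 40 (not in B, keep)
A \ B = {5, 7, 17, 22, 40}

{5, 7, 17, 22, 40}


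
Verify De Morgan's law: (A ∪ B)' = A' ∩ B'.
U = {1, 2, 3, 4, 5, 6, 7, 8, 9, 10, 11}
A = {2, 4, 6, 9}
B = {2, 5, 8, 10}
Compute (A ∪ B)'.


U = {1, 2, 3, 4, 5, 6, 7, 8, 9, 10, 11}
A = {2, 4, 6, 9}, B = {2, 5, 8, 10}
A ∪ B = {2, 4, 5, 6, 8, 9, 10}
(A ∪ B)' = U \ (A ∪ B) = {1, 3, 7, 11}
Verification via A' ∩ B': A' = {1, 3, 5, 7, 8, 10, 11}, B' = {1, 3, 4, 6, 7, 9, 11}
A' ∩ B' = {1, 3, 7, 11} ✓

{1, 3, 7, 11}


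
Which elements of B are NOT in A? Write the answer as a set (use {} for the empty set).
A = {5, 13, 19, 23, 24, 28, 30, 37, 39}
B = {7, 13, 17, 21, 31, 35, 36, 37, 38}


Set A = {5, 13, 19, 23, 24, 28, 30, 37, 39}
Set B = {7, 13, 17, 21, 31, 35, 36, 37, 38}
Check each element of B against A:
7 ∉ A (include), 13 ∈ A, 17 ∉ A (include), 21 ∉ A (include), 31 ∉ A (include), 35 ∉ A (include), 36 ∉ A (include), 37 ∈ A, 38 ∉ A (include)
Elements of B not in A: {7, 17, 21, 31, 35, 36, 38}

{7, 17, 21, 31, 35, 36, 38}


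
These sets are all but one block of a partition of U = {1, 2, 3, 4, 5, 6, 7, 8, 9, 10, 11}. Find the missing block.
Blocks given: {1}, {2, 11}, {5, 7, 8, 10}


U = {1, 2, 3, 4, 5, 6, 7, 8, 9, 10, 11}
Shown blocks: {1}, {2, 11}, {5, 7, 8, 10}
A partition's blocks are pairwise disjoint and cover U, so the missing block = U \ (union of shown blocks).
Union of shown blocks: {1, 2, 5, 7, 8, 10, 11}
Missing block = U \ (union) = {3, 4, 6, 9}

{3, 4, 6, 9}


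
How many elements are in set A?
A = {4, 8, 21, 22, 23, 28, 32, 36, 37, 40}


Set A = {4, 8, 21, 22, 23, 28, 32, 36, 37, 40}
Listing elements: 4, 8, 21, 22, 23, 28, 32, 36, 37, 40
Counting: 10 elements
|A| = 10

10


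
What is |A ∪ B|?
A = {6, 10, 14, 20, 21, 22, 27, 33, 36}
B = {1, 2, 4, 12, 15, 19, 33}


Set A = {6, 10, 14, 20, 21, 22, 27, 33, 36}, |A| = 9
Set B = {1, 2, 4, 12, 15, 19, 33}, |B| = 7
A ∩ B = {33}, |A ∩ B| = 1
|A ∪ B| = |A| + |B| - |A ∩ B| = 9 + 7 - 1 = 15

15


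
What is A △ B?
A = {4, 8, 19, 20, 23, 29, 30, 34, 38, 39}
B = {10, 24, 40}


Set A = {4, 8, 19, 20, 23, 29, 30, 34, 38, 39}
Set B = {10, 24, 40}
A △ B = (A \ B) ∪ (B \ A)
Elements in A but not B: {4, 8, 19, 20, 23, 29, 30, 34, 38, 39}
Elements in B but not A: {10, 24, 40}
A △ B = {4, 8, 10, 19, 20, 23, 24, 29, 30, 34, 38, 39, 40}

{4, 8, 10, 19, 20, 23, 24, 29, 30, 34, 38, 39, 40}


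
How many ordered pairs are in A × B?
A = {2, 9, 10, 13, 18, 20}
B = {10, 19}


Set A = {2, 9, 10, 13, 18, 20} has 6 elements.
Set B = {10, 19} has 2 elements.
|A × B| = |A| × |B| = 6 × 2 = 12

12


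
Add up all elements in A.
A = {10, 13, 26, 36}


Set A = {10, 13, 26, 36}
Sum = 10 + 13 + 26 + 36 = 85

85


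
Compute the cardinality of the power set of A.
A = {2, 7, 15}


Set A = {2, 7, 15}
|A| = 3
The power set P(A) contains all subsets of A.
|P(A)| = 2^|A| = 2^3 = 8

8


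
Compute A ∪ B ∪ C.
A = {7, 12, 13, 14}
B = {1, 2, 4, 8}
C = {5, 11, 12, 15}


Set A = {7, 12, 13, 14}
Set B = {1, 2, 4, 8}
Set C = {5, 11, 12, 15}
First, A ∪ B = {1, 2, 4, 7, 8, 12, 13, 14}
Then, (A ∪ B) ∪ C = {1, 2, 4, 5, 7, 8, 11, 12, 13, 14, 15}

{1, 2, 4, 5, 7, 8, 11, 12, 13, 14, 15}


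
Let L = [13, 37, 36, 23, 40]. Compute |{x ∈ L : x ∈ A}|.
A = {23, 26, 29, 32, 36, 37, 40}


Set A = {23, 26, 29, 32, 36, 37, 40}
Candidates: [13, 37, 36, 23, 40]
Check each candidate:
13 ∉ A, 37 ∈ A, 36 ∈ A, 23 ∈ A, 40 ∈ A
Count of candidates in A: 4

4


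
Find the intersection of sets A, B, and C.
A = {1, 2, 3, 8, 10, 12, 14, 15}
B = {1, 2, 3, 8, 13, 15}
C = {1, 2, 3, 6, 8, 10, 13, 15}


Set A = {1, 2, 3, 8, 10, 12, 14, 15}
Set B = {1, 2, 3, 8, 13, 15}
Set C = {1, 2, 3, 6, 8, 10, 13, 15}
First, A ∩ B = {1, 2, 3, 8, 15}
Then, (A ∩ B) ∩ C = {1, 2, 3, 8, 15}

{1, 2, 3, 8, 15}


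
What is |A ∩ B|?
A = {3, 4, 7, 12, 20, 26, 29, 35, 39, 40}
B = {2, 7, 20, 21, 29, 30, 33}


Set A = {3, 4, 7, 12, 20, 26, 29, 35, 39, 40}
Set B = {2, 7, 20, 21, 29, 30, 33}
A ∩ B = {7, 20, 29}
|A ∩ B| = 3

3


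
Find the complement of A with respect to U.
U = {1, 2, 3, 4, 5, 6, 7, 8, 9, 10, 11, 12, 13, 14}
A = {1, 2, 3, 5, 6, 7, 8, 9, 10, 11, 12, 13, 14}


Universal set U = {1, 2, 3, 4, 5, 6, 7, 8, 9, 10, 11, 12, 13, 14}
Set A = {1, 2, 3, 5, 6, 7, 8, 9, 10, 11, 12, 13, 14}
A' = U \ A = elements in U but not in A
Checking each element of U:
1 (in A, exclude), 2 (in A, exclude), 3 (in A, exclude), 4 (not in A, include), 5 (in A, exclude), 6 (in A, exclude), 7 (in A, exclude), 8 (in A, exclude), 9 (in A, exclude), 10 (in A, exclude), 11 (in A, exclude), 12 (in A, exclude), 13 (in A, exclude), 14 (in A, exclude)
A' = {4}

{4}


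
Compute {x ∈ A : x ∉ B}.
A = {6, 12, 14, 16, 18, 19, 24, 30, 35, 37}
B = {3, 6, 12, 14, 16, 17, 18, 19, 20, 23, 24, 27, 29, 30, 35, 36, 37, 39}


Set A = {6, 12, 14, 16, 18, 19, 24, 30, 35, 37}
Set B = {3, 6, 12, 14, 16, 17, 18, 19, 20, 23, 24, 27, 29, 30, 35, 36, 37, 39}
Check each element of A against B:
6 ∈ B, 12 ∈ B, 14 ∈ B, 16 ∈ B, 18 ∈ B, 19 ∈ B, 24 ∈ B, 30 ∈ B, 35 ∈ B, 37 ∈ B
Elements of A not in B: {}

{}


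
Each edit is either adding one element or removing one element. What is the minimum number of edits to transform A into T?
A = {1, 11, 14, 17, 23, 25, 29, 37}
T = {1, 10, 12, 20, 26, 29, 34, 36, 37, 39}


Set A = {1, 11, 14, 17, 23, 25, 29, 37}
Set T = {1, 10, 12, 20, 26, 29, 34, 36, 37, 39}
Elements to remove from A (in A, not in T): {11, 14, 17, 23, 25} → 5 removals
Elements to add to A (in T, not in A): {10, 12, 20, 26, 34, 36, 39} → 7 additions
Total edits = 5 + 7 = 12

12


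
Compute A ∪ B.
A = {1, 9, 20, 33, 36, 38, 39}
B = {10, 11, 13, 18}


Set A = {1, 9, 20, 33, 36, 38, 39}
Set B = {10, 11, 13, 18}
A ∪ B includes all elements in either set.
Elements from A: {1, 9, 20, 33, 36, 38, 39}
Elements from B not already included: {10, 11, 13, 18}
A ∪ B = {1, 9, 10, 11, 13, 18, 20, 33, 36, 38, 39}

{1, 9, 10, 11, 13, 18, 20, 33, 36, 38, 39}


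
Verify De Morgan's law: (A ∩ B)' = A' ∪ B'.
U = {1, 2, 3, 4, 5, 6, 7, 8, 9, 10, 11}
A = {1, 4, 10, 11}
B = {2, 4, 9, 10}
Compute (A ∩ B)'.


U = {1, 2, 3, 4, 5, 6, 7, 8, 9, 10, 11}
A = {1, 4, 10, 11}, B = {2, 4, 9, 10}
A ∩ B = {4, 10}
(A ∩ B)' = U \ (A ∩ B) = {1, 2, 3, 5, 6, 7, 8, 9, 11}
Verification via A' ∪ B': A' = {2, 3, 5, 6, 7, 8, 9}, B' = {1, 3, 5, 6, 7, 8, 11}
A' ∪ B' = {1, 2, 3, 5, 6, 7, 8, 9, 11} ✓

{1, 2, 3, 5, 6, 7, 8, 9, 11}


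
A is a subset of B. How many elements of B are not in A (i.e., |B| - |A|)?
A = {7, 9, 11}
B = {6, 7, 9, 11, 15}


Set A = {7, 9, 11}, |A| = 3
Set B = {6, 7, 9, 11, 15}, |B| = 5
Since A ⊆ B: B \ A = {6, 15}
|B| - |A| = 5 - 3 = 2

2


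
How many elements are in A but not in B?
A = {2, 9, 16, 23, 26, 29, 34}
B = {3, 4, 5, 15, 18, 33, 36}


Set A = {2, 9, 16, 23, 26, 29, 34}
Set B = {3, 4, 5, 15, 18, 33, 36}
A \ B = {2, 9, 16, 23, 26, 29, 34}
|A \ B| = 7

7


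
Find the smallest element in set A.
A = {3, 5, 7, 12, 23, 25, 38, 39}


Set A = {3, 5, 7, 12, 23, 25, 38, 39}
Elements in ascending order: 3, 5, 7, 12, 23, 25, 38, 39
The smallest element is 3.

3


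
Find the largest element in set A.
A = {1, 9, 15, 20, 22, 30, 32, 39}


Set A = {1, 9, 15, 20, 22, 30, 32, 39}
Elements in ascending order: 1, 9, 15, 20, 22, 30, 32, 39
The largest element is 39.

39


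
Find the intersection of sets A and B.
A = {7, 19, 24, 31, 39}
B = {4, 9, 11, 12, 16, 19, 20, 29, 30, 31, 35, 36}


Set A = {7, 19, 24, 31, 39}
Set B = {4, 9, 11, 12, 16, 19, 20, 29, 30, 31, 35, 36}
A ∩ B includes only elements in both sets.
Check each element of A against B:
7 ✗, 19 ✓, 24 ✗, 31 ✓, 39 ✗
A ∩ B = {19, 31}

{19, 31}


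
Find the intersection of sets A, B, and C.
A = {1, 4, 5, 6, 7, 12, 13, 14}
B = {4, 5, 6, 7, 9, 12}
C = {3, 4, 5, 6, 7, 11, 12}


Set A = {1, 4, 5, 6, 7, 12, 13, 14}
Set B = {4, 5, 6, 7, 9, 12}
Set C = {3, 4, 5, 6, 7, 11, 12}
First, A ∩ B = {4, 5, 6, 7, 12}
Then, (A ∩ B) ∩ C = {4, 5, 6, 7, 12}

{4, 5, 6, 7, 12}


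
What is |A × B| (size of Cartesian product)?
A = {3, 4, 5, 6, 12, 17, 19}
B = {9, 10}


Set A = {3, 4, 5, 6, 12, 17, 19} has 7 elements.
Set B = {9, 10} has 2 elements.
|A × B| = |A| × |B| = 7 × 2 = 14

14


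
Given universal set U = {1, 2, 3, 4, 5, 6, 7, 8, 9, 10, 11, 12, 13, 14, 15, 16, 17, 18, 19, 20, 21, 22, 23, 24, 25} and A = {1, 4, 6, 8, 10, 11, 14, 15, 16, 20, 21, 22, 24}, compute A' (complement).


Universal set U = {1, 2, 3, 4, 5, 6, 7, 8, 9, 10, 11, 12, 13, 14, 15, 16, 17, 18, 19, 20, 21, 22, 23, 24, 25}
Set A = {1, 4, 6, 8, 10, 11, 14, 15, 16, 20, 21, 22, 24}
A' = U \ A = elements in U but not in A
Checking each element of U:
1 (in A, exclude), 2 (not in A, include), 3 (not in A, include), 4 (in A, exclude), 5 (not in A, include), 6 (in A, exclude), 7 (not in A, include), 8 (in A, exclude), 9 (not in A, include), 10 (in A, exclude), 11 (in A, exclude), 12 (not in A, include), 13 (not in A, include), 14 (in A, exclude), 15 (in A, exclude), 16 (in A, exclude), 17 (not in A, include), 18 (not in A, include), 19 (not in A, include), 20 (in A, exclude), 21 (in A, exclude), 22 (in A, exclude), 23 (not in A, include), 24 (in A, exclude), 25 (not in A, include)
A' = {2, 3, 5, 7, 9, 12, 13, 17, 18, 19, 23, 25}

{2, 3, 5, 7, 9, 12, 13, 17, 18, 19, 23, 25}


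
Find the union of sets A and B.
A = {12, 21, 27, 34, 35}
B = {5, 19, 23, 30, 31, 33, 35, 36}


Set A = {12, 21, 27, 34, 35}
Set B = {5, 19, 23, 30, 31, 33, 35, 36}
A ∪ B includes all elements in either set.
Elements from A: {12, 21, 27, 34, 35}
Elements from B not already included: {5, 19, 23, 30, 31, 33, 36}
A ∪ B = {5, 12, 19, 21, 23, 27, 30, 31, 33, 34, 35, 36}

{5, 12, 19, 21, 23, 27, 30, 31, 33, 34, 35, 36}


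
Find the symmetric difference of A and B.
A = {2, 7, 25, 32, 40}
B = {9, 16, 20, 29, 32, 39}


Set A = {2, 7, 25, 32, 40}
Set B = {9, 16, 20, 29, 32, 39}
A △ B = (A \ B) ∪ (B \ A)
Elements in A but not B: {2, 7, 25, 40}
Elements in B but not A: {9, 16, 20, 29, 39}
A △ B = {2, 7, 9, 16, 20, 25, 29, 39, 40}

{2, 7, 9, 16, 20, 25, 29, 39, 40}


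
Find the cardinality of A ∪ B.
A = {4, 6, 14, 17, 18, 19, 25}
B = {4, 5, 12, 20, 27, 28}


Set A = {4, 6, 14, 17, 18, 19, 25}, |A| = 7
Set B = {4, 5, 12, 20, 27, 28}, |B| = 6
A ∩ B = {4}, |A ∩ B| = 1
|A ∪ B| = |A| + |B| - |A ∩ B| = 7 + 6 - 1 = 12

12


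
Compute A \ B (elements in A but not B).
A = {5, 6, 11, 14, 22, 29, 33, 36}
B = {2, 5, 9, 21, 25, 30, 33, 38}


Set A = {5, 6, 11, 14, 22, 29, 33, 36}
Set B = {2, 5, 9, 21, 25, 30, 33, 38}
A \ B includes elements in A that are not in B.
Check each element of A:
5 (in B, remove), 6 (not in B, keep), 11 (not in B, keep), 14 (not in B, keep), 22 (not in B, keep), 29 (not in B, keep), 33 (in B, remove), 36 (not in B, keep)
A \ B = {6, 11, 14, 22, 29, 36}

{6, 11, 14, 22, 29, 36}


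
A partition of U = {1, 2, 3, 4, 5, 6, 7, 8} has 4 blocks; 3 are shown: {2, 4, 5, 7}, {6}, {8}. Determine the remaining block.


U = {1, 2, 3, 4, 5, 6, 7, 8}
Shown blocks: {2, 4, 5, 7}, {6}, {8}
A partition's blocks are pairwise disjoint and cover U, so the missing block = U \ (union of shown blocks).
Union of shown blocks: {2, 4, 5, 6, 7, 8}
Missing block = U \ (union) = {1, 3}

{1, 3}


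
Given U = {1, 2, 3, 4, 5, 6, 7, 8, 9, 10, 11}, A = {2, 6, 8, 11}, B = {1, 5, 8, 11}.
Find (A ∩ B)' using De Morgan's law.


U = {1, 2, 3, 4, 5, 6, 7, 8, 9, 10, 11}
A = {2, 6, 8, 11}, B = {1, 5, 8, 11}
A ∩ B = {8, 11}
(A ∩ B)' = U \ (A ∩ B) = {1, 2, 3, 4, 5, 6, 7, 9, 10}
Verification via A' ∪ B': A' = {1, 3, 4, 5, 7, 9, 10}, B' = {2, 3, 4, 6, 7, 9, 10}
A' ∪ B' = {1, 2, 3, 4, 5, 6, 7, 9, 10} ✓

{1, 2, 3, 4, 5, 6, 7, 9, 10}


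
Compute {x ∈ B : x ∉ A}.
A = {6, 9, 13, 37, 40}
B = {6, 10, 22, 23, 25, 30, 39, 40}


Set A = {6, 9, 13, 37, 40}
Set B = {6, 10, 22, 23, 25, 30, 39, 40}
Check each element of B against A:
6 ∈ A, 10 ∉ A (include), 22 ∉ A (include), 23 ∉ A (include), 25 ∉ A (include), 30 ∉ A (include), 39 ∉ A (include), 40 ∈ A
Elements of B not in A: {10, 22, 23, 25, 30, 39}

{10, 22, 23, 25, 30, 39}


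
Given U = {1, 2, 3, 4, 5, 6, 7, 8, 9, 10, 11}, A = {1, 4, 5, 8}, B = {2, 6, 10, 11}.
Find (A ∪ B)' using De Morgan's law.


U = {1, 2, 3, 4, 5, 6, 7, 8, 9, 10, 11}
A = {1, 4, 5, 8}, B = {2, 6, 10, 11}
A ∪ B = {1, 2, 4, 5, 6, 8, 10, 11}
(A ∪ B)' = U \ (A ∪ B) = {3, 7, 9}
Verification via A' ∩ B': A' = {2, 3, 6, 7, 9, 10, 11}, B' = {1, 3, 4, 5, 7, 8, 9}
A' ∩ B' = {3, 7, 9} ✓

{3, 7, 9}


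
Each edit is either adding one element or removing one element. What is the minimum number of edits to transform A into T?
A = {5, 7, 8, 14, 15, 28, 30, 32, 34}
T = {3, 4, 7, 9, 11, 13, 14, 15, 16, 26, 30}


Set A = {5, 7, 8, 14, 15, 28, 30, 32, 34}
Set T = {3, 4, 7, 9, 11, 13, 14, 15, 16, 26, 30}
Elements to remove from A (in A, not in T): {5, 8, 28, 32, 34} → 5 removals
Elements to add to A (in T, not in A): {3, 4, 9, 11, 13, 16, 26} → 7 additions
Total edits = 5 + 7 = 12

12


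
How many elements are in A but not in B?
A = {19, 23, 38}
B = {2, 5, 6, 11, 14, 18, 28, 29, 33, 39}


Set A = {19, 23, 38}
Set B = {2, 5, 6, 11, 14, 18, 28, 29, 33, 39}
A \ B = {19, 23, 38}
|A \ B| = 3

3
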